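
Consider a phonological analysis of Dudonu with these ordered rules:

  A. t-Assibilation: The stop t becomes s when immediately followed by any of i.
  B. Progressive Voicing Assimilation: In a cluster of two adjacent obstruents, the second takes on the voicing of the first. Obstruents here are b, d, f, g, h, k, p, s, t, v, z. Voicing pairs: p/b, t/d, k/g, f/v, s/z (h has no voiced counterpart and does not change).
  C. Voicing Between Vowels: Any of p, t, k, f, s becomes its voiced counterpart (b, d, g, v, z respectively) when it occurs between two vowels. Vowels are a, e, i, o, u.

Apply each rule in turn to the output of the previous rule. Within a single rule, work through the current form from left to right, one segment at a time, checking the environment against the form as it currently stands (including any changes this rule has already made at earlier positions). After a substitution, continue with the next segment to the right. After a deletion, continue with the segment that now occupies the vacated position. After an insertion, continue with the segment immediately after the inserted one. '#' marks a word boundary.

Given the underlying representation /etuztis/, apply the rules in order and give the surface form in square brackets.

A t-Assibilation: [etuztis] → [etuzsis]
B Progressive Voicing Assimilation: [etuzsis] → [etuzzis]
C Voicing Between Vowels: [etuzzis] → [eduzzis]

[eduzzis]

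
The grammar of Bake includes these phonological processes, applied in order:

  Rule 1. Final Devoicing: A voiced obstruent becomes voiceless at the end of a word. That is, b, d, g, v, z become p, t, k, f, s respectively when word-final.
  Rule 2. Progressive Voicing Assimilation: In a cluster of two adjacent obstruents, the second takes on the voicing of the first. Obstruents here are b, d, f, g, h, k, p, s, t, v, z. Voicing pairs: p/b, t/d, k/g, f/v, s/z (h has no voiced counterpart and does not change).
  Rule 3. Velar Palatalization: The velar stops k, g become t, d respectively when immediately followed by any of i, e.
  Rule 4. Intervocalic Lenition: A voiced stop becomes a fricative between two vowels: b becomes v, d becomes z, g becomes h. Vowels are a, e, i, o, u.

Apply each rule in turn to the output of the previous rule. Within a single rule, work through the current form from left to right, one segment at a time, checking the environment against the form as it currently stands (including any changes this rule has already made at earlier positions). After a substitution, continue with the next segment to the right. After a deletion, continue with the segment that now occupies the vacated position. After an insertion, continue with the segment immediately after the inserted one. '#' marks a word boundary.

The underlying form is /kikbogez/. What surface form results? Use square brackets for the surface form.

Rule 1 Final Devoicing: [kikbogez] → [kikboges]
Rule 2 Progressive Voicing Assimilation: [kikboges] → [kikpoges]
Rule 3 Velar Palatalization: [kikpoges] → [tikpodes]
Rule 4 Intervocalic Lenition: [tikpodes] → [tikpozes]

[tikpozes]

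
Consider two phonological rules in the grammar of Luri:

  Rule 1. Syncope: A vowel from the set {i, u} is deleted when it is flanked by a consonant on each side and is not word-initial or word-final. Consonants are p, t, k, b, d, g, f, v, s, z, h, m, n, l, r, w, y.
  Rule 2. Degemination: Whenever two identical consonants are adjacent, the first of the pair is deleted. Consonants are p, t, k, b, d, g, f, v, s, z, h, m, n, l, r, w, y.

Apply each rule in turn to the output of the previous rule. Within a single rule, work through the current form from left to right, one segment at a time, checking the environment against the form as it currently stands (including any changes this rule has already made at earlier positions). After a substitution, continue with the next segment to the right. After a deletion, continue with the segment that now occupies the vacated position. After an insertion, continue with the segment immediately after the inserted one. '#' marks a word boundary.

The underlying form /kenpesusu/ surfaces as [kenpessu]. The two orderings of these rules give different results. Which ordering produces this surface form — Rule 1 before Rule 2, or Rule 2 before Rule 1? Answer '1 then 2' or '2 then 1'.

2 then 1

Order 1 then 2:
  1 Syncope: [kenpesusu] → [kenpessu]
  2 Degemination: [kenpessu] → [kenpesu]
  result: [kenpesu]
Order 2 then 1:
  2 Degemination: no change — [kenpesusu]
  1 Syncope: [kenpesusu] → [kenpessu]
  result: [kenpessu]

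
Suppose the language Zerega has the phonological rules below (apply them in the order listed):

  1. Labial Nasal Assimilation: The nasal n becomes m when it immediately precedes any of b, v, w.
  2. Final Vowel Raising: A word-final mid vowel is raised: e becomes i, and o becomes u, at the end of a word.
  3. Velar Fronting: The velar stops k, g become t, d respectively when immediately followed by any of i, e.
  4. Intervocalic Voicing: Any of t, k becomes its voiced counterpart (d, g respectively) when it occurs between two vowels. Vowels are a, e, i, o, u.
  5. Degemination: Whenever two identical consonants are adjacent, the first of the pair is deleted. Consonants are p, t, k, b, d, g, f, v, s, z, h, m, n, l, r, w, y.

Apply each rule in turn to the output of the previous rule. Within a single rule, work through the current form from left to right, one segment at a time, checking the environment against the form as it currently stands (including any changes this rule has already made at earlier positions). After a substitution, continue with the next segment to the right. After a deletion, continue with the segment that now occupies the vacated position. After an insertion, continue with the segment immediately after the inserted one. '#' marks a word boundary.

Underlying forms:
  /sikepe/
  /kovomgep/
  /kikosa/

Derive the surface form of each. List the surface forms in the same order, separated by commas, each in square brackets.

/sikepe/:
  1 Labial Nasal Assimilation: no change — [sikepe]
  2 Final Vowel Raising: [sikepe] → [sikepi]
  3 Velar Fronting: [sikepi] → [sitepi]
  4 Intervocalic Voicing: [sitepi] → [sidepi]
  5 Degemination: no change — [sidepi]
/kovomgep/:
  1 Labial Nasal Assimilation: no change — [kovomgep]
  2 Final Vowel Raising: no change — [kovomgep]
  3 Velar Fronting: [kovomgep] → [kovomdep]
  4 Intervocalic Voicing: no change — [kovomdep]
  5 Degemination: no change — [kovomdep]
/kikosa/:
  1 Labial Nasal Assimilation: no change — [kikosa]
  2 Final Vowel Raising: no change — [kikosa]
  3 Velar Fronting: [kikosa] → [tikosa]
  4 Intervocalic Voicing: [tikosa] → [tigosa]
  5 Degemination: no change — [tigosa]

[sidepi], [kovomdep], [tigosa]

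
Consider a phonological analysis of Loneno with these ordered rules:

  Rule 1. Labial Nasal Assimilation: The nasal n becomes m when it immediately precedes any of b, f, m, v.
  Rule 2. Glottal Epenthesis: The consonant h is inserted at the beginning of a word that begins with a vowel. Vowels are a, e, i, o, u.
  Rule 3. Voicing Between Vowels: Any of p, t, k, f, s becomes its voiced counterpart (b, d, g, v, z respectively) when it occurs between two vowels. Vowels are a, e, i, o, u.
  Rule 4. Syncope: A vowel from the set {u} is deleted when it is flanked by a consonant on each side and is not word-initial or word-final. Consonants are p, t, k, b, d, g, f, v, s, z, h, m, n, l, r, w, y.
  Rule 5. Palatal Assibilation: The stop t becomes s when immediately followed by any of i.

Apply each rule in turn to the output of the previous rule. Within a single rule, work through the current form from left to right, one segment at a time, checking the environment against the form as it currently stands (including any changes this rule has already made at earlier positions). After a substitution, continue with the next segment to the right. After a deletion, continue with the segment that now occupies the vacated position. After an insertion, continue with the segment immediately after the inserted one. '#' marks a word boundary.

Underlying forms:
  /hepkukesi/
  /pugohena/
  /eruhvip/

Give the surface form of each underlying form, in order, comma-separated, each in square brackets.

/hepkukesi/:
  Rule 1 Labial Nasal Assimilation: no change — [hepkukesi]
  Rule 2 Glottal Epenthesis: no change — [hepkukesi]
  Rule 3 Voicing Between Vowels: [hepkukesi] → [hepkugezi]
  Rule 4 Syncope: [hepkugezi] → [hepkgezi]
  Rule 5 Palatal Assibilation: no change — [hepkgezi]
/pugohena/:
  Rule 1 Labial Nasal Assimilation: no change — [pugohena]
  Rule 2 Glottal Epenthesis: no change — [pugohena]
  Rule 3 Voicing Between Vowels: no change — [pugohena]
  Rule 4 Syncope: [pugohena] → [pgohena]
  Rule 5 Palatal Assibilation: no change — [pgohena]
/eruhvip/:
  Rule 1 Labial Nasal Assimilation: no change — [eruhvip]
  Rule 2 Glottal Epenthesis: [eruhvip] → [heruhvip]
  Rule 3 Voicing Between Vowels: no change — [heruhvip]
  Rule 4 Syncope: [heruhvip] → [herhvip]
  Rule 5 Palatal Assibilation: no change — [herhvip]

[hepkgezi], [pgohena], [herhvip]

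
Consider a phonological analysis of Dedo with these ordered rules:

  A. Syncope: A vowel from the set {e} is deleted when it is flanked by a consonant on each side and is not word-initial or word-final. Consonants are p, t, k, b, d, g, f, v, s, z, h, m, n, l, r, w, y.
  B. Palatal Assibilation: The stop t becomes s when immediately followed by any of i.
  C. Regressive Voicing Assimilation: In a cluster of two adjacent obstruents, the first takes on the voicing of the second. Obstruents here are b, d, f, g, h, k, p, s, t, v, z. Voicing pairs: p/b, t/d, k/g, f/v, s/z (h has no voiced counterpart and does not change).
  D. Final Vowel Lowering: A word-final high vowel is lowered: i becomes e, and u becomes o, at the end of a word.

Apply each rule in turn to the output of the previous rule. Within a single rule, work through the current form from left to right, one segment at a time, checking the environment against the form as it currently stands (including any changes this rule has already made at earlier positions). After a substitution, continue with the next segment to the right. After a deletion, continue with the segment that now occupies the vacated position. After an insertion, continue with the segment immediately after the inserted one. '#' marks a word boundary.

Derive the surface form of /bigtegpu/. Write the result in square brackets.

A Syncope: [bigtegpu] → [bigtgpu]
B Palatal Assibilation: no change — [bigtgpu]
C Regressive Voicing Assimilation: [bigtgpu] → [bikdkpu]
D Final Vowel Lowering: [bikdkpu] → [bikdkpo]

[bikdkpo]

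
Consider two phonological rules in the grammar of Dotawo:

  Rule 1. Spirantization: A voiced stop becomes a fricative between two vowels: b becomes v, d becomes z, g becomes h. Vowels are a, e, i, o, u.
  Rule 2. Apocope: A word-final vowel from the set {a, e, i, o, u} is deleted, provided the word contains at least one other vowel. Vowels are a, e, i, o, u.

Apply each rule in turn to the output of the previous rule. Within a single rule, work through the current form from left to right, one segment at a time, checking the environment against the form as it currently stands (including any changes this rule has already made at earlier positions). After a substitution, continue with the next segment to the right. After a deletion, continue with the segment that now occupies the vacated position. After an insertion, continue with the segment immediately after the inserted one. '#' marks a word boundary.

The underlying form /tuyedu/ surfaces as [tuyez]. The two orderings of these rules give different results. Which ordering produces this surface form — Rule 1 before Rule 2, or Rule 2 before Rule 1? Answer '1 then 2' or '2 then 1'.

Order 1 then 2:
  1 Spirantization: [tuyedu] → [tuyezu]
  2 Apocope: [tuyezu] → [tuyez]
  result: [tuyez]
Order 2 then 1:
  2 Apocope: [tuyedu] → [tuyed]
  1 Spirantization: no change — [tuyed]
  result: [tuyed]

1 then 2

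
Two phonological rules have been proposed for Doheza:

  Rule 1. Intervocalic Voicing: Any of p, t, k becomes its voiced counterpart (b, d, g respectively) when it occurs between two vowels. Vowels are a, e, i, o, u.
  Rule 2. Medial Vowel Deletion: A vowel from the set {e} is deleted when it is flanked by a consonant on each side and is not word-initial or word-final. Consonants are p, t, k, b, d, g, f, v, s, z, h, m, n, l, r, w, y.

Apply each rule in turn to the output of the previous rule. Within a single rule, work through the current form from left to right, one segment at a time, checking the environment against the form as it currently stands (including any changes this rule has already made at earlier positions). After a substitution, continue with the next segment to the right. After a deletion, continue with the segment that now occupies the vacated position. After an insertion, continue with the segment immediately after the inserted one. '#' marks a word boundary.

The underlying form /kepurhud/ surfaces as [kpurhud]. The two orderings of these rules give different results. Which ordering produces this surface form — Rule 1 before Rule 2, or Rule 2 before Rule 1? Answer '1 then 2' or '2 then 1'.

2 then 1

Order 1 then 2:
  1 Intervocalic Voicing: [kepurhud] → [keburhud]
  2 Medial Vowel Deletion: [keburhud] → [kburhud]
  result: [kburhud]
Order 2 then 1:
  2 Medial Vowel Deletion: [kepurhud] → [kpurhud]
  1 Intervocalic Voicing: no change — [kpurhud]
  result: [kpurhud]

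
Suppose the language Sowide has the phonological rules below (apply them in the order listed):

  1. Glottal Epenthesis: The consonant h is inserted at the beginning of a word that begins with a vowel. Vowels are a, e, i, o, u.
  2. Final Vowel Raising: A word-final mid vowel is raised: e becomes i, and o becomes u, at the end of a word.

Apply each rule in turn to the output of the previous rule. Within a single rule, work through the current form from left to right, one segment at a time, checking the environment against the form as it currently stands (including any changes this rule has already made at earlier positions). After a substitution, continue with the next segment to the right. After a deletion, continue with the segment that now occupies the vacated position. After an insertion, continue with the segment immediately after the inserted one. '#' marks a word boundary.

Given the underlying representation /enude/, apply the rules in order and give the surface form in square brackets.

1 Glottal Epenthesis: [enude] → [henude]
2 Final Vowel Raising: [henude] → [henudi]

[henudi]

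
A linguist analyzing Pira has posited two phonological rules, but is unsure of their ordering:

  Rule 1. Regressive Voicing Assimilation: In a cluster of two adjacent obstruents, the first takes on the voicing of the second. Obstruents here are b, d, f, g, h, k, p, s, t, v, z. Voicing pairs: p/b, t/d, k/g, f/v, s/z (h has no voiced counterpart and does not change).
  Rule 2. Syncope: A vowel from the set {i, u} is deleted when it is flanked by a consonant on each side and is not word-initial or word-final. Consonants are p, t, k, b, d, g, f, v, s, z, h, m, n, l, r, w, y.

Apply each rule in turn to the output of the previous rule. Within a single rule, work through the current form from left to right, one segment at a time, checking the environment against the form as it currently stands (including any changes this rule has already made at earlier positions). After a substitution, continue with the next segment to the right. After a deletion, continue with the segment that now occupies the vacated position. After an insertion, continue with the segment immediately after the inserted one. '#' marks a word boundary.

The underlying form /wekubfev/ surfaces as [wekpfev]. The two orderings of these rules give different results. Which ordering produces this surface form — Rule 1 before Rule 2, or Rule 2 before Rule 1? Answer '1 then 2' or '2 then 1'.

1 then 2

Order 1 then 2:
  1 Regressive Voicing Assimilation: [wekubfev] → [wekupfev]
  2 Syncope: [wekupfev] → [wekpfev]
  result: [wekpfev]
Order 2 then 1:
  2 Syncope: [wekubfev] → [wekbfev]
  1 Regressive Voicing Assimilation: [wekbfev] → [wegpfev]
  result: [wegpfev]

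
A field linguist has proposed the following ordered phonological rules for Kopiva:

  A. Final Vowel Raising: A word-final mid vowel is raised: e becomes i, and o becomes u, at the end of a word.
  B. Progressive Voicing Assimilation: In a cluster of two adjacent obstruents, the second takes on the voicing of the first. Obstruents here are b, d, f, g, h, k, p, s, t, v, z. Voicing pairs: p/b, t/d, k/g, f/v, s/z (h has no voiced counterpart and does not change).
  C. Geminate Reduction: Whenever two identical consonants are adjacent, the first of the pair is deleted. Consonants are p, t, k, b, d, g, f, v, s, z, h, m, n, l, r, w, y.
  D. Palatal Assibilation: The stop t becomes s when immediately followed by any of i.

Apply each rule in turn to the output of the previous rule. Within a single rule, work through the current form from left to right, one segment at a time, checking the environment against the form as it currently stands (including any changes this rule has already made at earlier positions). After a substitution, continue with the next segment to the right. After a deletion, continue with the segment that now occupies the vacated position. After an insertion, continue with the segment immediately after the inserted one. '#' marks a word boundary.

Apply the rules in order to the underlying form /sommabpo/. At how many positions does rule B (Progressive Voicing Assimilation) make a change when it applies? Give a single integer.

A Final Vowel Raising: [sommabpo] → [sommabpu]
B Progressive Voicing Assimilation: [sommabpu] → [sommabbu]
C Geminate Reduction: [sommabbu] → [somabu]
D Palatal Assibilation: no change — [somabu]
Rule B changed 1 position(s).

1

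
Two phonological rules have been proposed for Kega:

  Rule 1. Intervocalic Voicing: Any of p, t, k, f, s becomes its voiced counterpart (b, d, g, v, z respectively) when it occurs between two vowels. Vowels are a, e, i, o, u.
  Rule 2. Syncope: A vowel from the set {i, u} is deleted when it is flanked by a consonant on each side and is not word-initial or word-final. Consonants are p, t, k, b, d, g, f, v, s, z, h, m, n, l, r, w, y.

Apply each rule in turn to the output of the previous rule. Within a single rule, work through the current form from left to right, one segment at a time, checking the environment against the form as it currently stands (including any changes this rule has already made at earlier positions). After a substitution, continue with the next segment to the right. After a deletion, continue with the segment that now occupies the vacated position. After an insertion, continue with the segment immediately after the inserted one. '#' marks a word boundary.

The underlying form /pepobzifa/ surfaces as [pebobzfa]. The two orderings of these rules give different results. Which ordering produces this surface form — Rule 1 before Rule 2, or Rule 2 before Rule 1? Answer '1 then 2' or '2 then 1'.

2 then 1

Order 1 then 2:
  1 Intervocalic Voicing: [pepobzifa] → [pebobziva]
  2 Syncope: [pebobziva] → [pebobzva]
  result: [pebobzva]
Order 2 then 1:
  2 Syncope: [pepobzifa] → [pepobzfa]
  1 Intervocalic Voicing: [pepobzfa] → [pebobzfa]
  result: [pebobzfa]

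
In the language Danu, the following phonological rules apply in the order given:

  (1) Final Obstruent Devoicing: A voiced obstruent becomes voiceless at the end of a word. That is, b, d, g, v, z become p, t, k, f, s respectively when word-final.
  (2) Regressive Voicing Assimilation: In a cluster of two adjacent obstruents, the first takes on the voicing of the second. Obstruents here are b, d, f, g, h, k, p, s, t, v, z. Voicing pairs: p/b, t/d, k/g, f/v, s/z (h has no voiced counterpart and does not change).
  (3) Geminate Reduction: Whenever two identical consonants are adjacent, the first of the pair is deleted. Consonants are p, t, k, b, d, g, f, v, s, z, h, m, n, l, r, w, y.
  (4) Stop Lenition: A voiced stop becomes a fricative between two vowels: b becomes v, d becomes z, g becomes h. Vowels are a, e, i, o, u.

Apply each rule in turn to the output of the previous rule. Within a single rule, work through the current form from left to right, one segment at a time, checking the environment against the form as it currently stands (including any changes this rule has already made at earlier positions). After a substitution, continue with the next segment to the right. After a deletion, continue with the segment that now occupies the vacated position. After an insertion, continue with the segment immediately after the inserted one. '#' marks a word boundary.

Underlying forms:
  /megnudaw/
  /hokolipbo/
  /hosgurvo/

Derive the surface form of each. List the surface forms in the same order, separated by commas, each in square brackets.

/megnudaw/:
  (1) Final Obstruent Devoicing: no change — [megnudaw]
  (2) Regressive Voicing Assimilation: no change — [megnudaw]
  (3) Geminate Reduction: no change — [megnudaw]
  (4) Stop Lenition: [megnudaw] → [megnuzaw]
/hokolipbo/:
  (1) Final Obstruent Devoicing: no change — [hokolipbo]
  (2) Regressive Voicing Assimilation: [hokolipbo] → [hokolibbo]
  (3) Geminate Reduction: [hokolibbo] → [hokolibo]
  (4) Stop Lenition: [hokolibo] → [hokolivo]
/hosgurvo/:
  (1) Final Obstruent Devoicing: no change — [hosgurvo]
  (2) Regressive Voicing Assimilation: [hosgurvo] → [hozgurvo]
  (3) Geminate Reduction: no change — [hozgurvo]
  (4) Stop Lenition: no change — [hozgurvo]

[megnuzaw], [hokolivo], [hozgurvo]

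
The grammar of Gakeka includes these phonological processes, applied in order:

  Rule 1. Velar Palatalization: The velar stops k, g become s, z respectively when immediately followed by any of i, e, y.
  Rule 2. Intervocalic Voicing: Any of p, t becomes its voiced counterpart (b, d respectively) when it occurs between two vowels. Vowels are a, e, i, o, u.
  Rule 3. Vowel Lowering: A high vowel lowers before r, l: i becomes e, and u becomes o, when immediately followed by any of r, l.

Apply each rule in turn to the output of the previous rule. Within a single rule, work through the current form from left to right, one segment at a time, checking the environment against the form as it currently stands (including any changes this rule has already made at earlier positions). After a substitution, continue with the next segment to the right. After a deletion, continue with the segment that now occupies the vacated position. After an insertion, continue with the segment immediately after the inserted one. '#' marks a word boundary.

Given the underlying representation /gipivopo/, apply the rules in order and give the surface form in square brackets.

Rule 1 Velar Palatalization: [gipivopo] → [zipivopo]
Rule 2 Intervocalic Voicing: [zipivopo] → [zibivobo]
Rule 3 Vowel Lowering: no change — [zibivobo]

[zibivobo]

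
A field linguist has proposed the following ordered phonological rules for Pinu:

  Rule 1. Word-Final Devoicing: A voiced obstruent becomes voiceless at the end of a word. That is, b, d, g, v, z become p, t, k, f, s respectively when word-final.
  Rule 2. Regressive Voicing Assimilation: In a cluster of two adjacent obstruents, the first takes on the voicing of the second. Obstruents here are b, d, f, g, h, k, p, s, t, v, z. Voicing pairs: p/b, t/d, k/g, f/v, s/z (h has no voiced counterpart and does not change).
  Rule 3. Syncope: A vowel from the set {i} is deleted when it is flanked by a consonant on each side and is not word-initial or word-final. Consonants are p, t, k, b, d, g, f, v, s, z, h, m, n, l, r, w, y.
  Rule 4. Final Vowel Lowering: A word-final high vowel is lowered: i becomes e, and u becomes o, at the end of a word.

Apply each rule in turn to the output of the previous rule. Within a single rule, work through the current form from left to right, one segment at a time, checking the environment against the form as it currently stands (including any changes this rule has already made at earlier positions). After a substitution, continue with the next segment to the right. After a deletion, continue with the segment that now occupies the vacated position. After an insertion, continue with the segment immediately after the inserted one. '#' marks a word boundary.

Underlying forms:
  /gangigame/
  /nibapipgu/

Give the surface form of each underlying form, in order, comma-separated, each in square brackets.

/gangigame/:
  Rule 1 Word-Final Devoicing: no change — [gangigame]
  Rule 2 Regressive Voicing Assimilation: no change — [gangigame]
  Rule 3 Syncope: [gangigame] → [ganggame]
  Rule 4 Final Vowel Lowering: no change — [ganggame]
/nibapipgu/:
  Rule 1 Word-Final Devoicing: no change — [nibapipgu]
  Rule 2 Regressive Voicing Assimilation: [nibapipgu] → [nibapibgu]
  Rule 3 Syncope: [nibapibgu] → [nbapbgu]
  Rule 4 Final Vowel Lowering: [nbapbgu] → [nbapbgo]

[ganggame], [nbapbgo]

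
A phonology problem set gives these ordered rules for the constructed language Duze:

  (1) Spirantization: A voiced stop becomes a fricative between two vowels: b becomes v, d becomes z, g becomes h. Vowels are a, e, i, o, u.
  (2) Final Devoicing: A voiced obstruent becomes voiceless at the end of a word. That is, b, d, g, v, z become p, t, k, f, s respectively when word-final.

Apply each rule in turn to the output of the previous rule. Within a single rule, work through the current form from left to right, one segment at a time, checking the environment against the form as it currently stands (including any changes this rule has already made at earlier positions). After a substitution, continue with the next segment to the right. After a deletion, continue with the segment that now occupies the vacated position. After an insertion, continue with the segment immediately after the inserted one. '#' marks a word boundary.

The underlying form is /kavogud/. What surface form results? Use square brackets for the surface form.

(1) Spirantization: [kavogud] → [kavohud]
(2) Final Devoicing: [kavohud] → [kavohut]

[kavohut]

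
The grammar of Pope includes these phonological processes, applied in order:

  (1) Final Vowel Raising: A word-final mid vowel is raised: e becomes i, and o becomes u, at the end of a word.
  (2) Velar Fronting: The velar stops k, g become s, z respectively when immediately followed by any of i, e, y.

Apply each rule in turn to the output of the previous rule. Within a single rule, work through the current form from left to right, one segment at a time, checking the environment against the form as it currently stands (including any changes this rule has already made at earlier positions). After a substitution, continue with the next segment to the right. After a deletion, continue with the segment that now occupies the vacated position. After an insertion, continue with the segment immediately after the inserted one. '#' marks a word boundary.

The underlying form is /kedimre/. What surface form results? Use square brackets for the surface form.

(1) Final Vowel Raising: [kedimre] → [kedimri]
(2) Velar Fronting: [kedimri] → [sedimri]

[sedimri]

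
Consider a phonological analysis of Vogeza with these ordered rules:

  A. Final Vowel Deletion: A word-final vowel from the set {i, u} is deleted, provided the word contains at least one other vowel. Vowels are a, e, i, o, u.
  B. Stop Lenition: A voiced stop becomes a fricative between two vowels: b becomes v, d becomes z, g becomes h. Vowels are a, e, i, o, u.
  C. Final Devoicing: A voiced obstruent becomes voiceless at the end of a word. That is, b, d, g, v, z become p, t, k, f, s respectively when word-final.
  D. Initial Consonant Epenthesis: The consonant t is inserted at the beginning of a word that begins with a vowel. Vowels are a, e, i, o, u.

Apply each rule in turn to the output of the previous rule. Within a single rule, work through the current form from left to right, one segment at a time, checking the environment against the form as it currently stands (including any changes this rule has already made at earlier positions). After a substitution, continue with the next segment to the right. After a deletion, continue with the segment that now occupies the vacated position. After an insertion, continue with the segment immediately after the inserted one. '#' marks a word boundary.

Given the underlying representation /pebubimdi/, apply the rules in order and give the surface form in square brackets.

[pevuvimt]

A Final Vowel Deletion: [pebubimdi] → [pebubimd]
B Stop Lenition: [pebubimd] → [pevuvimd]
C Final Devoicing: [pevuvimd] → [pevuvimt]
D Initial Consonant Epenthesis: no change — [pevuvimt]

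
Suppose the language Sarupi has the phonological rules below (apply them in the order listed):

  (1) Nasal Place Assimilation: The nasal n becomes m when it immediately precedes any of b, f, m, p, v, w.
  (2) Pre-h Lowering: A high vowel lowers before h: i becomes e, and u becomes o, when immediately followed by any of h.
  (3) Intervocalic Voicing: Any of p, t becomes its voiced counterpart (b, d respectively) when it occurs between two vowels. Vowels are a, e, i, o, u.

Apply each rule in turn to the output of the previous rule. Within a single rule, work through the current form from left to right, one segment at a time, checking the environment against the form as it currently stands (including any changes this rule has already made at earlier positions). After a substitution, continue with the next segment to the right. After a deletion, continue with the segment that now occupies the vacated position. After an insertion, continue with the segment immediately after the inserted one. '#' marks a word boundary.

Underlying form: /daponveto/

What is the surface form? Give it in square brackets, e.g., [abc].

(1) Nasal Place Assimilation: [daponveto] → [dapomveto]
(2) Pre-h Lowering: no change — [dapomveto]
(3) Intervocalic Voicing: [dapomveto] → [dabomvedo]

[dabomvedo]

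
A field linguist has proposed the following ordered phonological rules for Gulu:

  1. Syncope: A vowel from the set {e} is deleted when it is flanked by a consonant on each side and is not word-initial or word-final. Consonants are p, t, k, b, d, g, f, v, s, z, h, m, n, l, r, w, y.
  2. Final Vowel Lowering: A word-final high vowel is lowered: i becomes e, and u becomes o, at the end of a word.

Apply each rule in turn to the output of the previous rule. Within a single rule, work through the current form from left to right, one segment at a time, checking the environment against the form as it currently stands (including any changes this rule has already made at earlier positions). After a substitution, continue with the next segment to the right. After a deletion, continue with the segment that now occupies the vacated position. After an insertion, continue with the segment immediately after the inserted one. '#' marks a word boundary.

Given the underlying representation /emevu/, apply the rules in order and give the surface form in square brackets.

1 Syncope: [emevu] → [emvu]
2 Final Vowel Lowering: [emvu] → [emvo]

[emvo]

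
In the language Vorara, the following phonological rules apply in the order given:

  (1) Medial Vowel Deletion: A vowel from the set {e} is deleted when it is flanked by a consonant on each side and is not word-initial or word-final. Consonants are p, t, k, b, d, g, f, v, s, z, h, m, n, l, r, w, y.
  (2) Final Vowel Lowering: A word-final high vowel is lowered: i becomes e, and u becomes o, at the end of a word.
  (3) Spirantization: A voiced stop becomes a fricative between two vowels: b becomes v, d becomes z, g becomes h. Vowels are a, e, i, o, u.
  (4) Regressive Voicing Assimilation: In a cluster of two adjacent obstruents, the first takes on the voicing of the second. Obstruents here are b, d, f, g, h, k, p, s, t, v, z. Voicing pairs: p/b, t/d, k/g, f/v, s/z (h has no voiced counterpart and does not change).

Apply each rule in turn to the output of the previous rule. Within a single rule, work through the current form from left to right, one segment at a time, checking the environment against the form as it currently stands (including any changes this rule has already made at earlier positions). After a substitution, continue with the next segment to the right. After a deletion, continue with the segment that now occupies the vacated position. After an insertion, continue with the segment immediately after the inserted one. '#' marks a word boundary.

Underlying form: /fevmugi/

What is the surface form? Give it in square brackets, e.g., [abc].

[vvmuhe]

(1) Medial Vowel Deletion: [fevmugi] → [fvmugi]
(2) Final Vowel Lowering: [fvmugi] → [fvmuge]
(3) Spirantization: [fvmuge] → [fvmuhe]
(4) Regressive Voicing Assimilation: [fvmuhe] → [vvmuhe]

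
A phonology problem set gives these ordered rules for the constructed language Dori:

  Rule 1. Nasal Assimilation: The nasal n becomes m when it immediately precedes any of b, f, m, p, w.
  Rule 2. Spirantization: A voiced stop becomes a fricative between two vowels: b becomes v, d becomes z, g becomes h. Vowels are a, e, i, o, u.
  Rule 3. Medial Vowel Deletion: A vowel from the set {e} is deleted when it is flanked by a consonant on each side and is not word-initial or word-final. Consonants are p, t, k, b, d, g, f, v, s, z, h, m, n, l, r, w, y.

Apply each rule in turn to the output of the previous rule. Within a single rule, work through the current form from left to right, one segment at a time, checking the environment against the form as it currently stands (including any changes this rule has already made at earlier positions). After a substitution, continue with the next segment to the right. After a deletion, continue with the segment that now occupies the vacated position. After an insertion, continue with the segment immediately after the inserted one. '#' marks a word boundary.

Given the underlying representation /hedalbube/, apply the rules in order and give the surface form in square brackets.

Rule 1 Nasal Assimilation: no change — [hedalbube]
Rule 2 Spirantization: [hedalbube] → [hezalbuve]
Rule 3 Medial Vowel Deletion: [hezalbuve] → [hzalbuve]

[hzalbuve]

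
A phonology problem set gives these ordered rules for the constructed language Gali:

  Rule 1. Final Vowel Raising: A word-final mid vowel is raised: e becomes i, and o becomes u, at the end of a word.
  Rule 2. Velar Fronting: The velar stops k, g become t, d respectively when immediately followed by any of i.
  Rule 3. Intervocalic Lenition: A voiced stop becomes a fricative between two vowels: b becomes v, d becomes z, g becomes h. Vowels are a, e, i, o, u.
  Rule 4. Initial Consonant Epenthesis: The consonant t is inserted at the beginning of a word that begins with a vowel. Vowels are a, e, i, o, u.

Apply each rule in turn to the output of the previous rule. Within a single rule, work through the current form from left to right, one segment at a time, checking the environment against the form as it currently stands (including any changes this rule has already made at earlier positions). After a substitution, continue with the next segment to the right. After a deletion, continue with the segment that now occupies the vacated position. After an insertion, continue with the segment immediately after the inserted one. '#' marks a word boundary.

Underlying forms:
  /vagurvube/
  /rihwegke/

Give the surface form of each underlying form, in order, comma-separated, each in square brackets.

/vagurvube/:
  Rule 1 Final Vowel Raising: [vagurvube] → [vagurvubi]
  Rule 2 Velar Fronting: no change — [vagurvubi]
  Rule 3 Intervocalic Lenition: [vagurvubi] → [vahurvuvi]
  Rule 4 Initial Consonant Epenthesis: no change — [vahurvuvi]
/rihwegke/:
  Rule 1 Final Vowel Raising: [rihwegke] → [rihwegki]
  Rule 2 Velar Fronting: [rihwegki] → [rihwegti]
  Rule 3 Intervocalic Lenition: no change — [rihwegti]
  Rule 4 Initial Consonant Epenthesis: no change — [rihwegti]

[vahurvuvi], [rihwegti]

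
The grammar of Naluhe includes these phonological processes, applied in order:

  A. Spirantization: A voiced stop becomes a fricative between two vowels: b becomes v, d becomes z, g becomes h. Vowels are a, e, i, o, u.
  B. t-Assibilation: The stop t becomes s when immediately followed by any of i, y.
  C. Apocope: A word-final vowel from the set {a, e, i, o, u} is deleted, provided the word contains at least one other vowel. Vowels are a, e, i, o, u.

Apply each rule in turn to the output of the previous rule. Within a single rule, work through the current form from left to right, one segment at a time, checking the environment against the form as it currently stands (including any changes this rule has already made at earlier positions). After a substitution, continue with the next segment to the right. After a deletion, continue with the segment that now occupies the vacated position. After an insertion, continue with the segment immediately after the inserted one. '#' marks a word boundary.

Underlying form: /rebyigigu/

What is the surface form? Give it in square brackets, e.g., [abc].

A Spirantization: [rebyigigu] → [rebyihihu]
B t-Assibilation: no change — [rebyihihu]
C Apocope: [rebyihihu] → [rebyihih]

[rebyihih]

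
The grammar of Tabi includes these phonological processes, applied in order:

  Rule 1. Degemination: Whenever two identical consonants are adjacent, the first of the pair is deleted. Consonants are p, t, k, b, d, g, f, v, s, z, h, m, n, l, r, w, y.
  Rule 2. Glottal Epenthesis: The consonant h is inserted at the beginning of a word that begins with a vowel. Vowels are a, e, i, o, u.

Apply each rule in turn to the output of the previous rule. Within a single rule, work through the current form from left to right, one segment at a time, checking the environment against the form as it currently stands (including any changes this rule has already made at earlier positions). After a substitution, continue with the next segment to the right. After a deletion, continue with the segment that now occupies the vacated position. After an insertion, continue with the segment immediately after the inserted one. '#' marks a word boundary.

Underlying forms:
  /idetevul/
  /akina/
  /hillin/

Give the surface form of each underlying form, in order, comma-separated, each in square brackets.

[hidetevul], [hakina], [hilin]

/idetevul/:
  Rule 1 Degemination: no change — [idetevul]
  Rule 2 Glottal Epenthesis: [idetevul] → [hidetevul]
/akina/:
  Rule 1 Degemination: no change — [akina]
  Rule 2 Glottal Epenthesis: [akina] → [hakina]
/hillin/:
  Rule 1 Degemination: [hillin] → [hilin]
  Rule 2 Glottal Epenthesis: no change — [hilin]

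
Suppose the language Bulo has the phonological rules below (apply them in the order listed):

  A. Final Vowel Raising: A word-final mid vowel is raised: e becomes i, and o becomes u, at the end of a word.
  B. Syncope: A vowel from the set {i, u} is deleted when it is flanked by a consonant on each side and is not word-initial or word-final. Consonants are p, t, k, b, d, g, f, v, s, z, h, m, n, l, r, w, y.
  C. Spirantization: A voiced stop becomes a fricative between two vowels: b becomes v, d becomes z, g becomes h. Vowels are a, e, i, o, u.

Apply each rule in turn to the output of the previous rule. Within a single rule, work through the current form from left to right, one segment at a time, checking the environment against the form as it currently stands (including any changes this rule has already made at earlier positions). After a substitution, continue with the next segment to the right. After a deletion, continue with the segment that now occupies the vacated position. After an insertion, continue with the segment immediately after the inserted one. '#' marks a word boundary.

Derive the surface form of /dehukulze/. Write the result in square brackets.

A Final Vowel Raising: [dehukulze] → [dehukulzi]
B Syncope: [dehukulzi] → [dehklzi]
C Spirantization: no change — [dehklzi]

[dehklzi]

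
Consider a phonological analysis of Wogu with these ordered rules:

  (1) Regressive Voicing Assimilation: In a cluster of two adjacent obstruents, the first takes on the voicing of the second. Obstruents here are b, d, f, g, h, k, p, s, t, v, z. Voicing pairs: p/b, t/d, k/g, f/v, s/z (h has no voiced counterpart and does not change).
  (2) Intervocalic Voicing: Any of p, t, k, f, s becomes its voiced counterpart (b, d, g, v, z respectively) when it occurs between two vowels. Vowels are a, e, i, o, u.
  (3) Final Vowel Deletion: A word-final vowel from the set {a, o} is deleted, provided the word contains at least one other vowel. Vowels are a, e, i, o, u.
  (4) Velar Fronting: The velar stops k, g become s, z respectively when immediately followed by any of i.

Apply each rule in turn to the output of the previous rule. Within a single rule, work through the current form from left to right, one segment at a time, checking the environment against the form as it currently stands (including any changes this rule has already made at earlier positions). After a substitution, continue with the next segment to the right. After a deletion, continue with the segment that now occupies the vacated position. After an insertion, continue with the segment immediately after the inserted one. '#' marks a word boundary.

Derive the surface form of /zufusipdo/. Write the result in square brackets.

(1) Regressive Voicing Assimilation: [zufusipdo] → [zufusibdo]
(2) Intervocalic Voicing: [zufusibdo] → [zuvuzibdo]
(3) Final Vowel Deletion: [zuvuzibdo] → [zuvuzibd]
(4) Velar Fronting: no change — [zuvuzibd]

[zuvuzibd]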